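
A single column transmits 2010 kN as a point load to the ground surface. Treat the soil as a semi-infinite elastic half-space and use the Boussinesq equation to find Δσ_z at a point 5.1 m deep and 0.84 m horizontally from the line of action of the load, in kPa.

Δσ_z ≈ 34.5 kPa

Boussinesq vertical stress below a point load on an elastic half-space:
Δσ_z = 3P/(2πz²) · [1 + (r/z)²]^(−5/2)
r/z = 0.84/5.1 = 0.16471; [1+(r/z)²]^(−5/2) = 0.93527.
Δσ_z = 3×2010/(2π×5.1²) × 0.93527 = 36.898 × 0.93527 = 34.51 kPa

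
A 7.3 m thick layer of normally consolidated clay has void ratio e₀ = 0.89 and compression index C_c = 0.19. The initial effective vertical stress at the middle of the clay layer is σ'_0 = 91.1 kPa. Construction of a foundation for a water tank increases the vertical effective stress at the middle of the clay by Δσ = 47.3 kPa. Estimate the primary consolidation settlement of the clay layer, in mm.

Final effective stress: σ'_f = σ'_0 + Δσ = 91.1 + 47.3 = 138.4 kPa.
Normally consolidated clay, so the full stress increment lies on the virgin compression line:
S_c = C_c·H/(1+e₀)·log₁₀(σ'_f/σ'_0) = 0.19×7.3/(1+0.89)×log₁₀(138.4/91.1)
    = 0.73386 × 0.18162 = 0.1333 m

S_c ≈ 133 mm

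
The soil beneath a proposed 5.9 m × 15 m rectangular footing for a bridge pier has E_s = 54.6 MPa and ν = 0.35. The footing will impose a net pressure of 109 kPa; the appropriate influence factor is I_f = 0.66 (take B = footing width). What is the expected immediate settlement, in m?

Immediate (elastic) settlement: S_e = q·B·(1−ν²)/E_s · I_f.
E_s = 54.6 MPa = 54600 kPa.
S_e = 109 × 5.9 × (1 − 0.35²) / 54600 × 0.66
    = 109 × 5.9 × 0.8775 / 54600 × 0.66
    = 0.006821 m

S_e ≈ 0.00682 m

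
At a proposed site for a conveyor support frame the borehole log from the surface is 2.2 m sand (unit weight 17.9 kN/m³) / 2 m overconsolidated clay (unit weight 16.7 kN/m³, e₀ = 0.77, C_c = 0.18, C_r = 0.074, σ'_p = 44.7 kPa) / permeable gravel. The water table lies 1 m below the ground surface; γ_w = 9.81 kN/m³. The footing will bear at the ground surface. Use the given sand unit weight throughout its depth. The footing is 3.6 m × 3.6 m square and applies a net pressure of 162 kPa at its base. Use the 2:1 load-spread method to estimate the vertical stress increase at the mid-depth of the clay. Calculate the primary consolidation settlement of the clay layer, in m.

Mid-depth of clay below the ground surface: z = 2.2 + 2/2 = 3.2 m.
Total vertical stress at mid-clay: σ_v = 17.9×2.2 + 16.7×1 = 56.08 kPa.
Pore pressure: u = 9.81×(3.2 − 1) = 21.582 kPa.
Initial effective stress: σ'_0 = σ_v − u = 56.08 − 21.582 = 34.498 kPa.
Stress increase at mid-clay by the 2:1 spreading method:
Δσ = qBL/((B+z)(L+z)) = 162×3.6×3.6/((3.6+3.2)(3.6+3.2)) = 45.405 kPa
Final effective stress: σ'_f = 34.498 + 45.405 = 79.903 kPa.
σ'_f = 79.903 > σ'_p = 44.7 kPa, so the stress path crosses the preconsolidation pressure — recompression up to σ'_p, then virgin compression beyond:
S_c = H/(1+e₀)·[C_r·log₁₀(σ'_p/σ'_0) + C_c·log₁₀(σ'_f/σ'_p)]
    = 2/1.77 × [0.074×log₁₀(44.7/34.498) + 0.18×log₁₀(79.903/44.7)]
    = 1.1299 × [0.008326 + 0.045406] = 0.06071 m

S_c ≈ 0.0607 m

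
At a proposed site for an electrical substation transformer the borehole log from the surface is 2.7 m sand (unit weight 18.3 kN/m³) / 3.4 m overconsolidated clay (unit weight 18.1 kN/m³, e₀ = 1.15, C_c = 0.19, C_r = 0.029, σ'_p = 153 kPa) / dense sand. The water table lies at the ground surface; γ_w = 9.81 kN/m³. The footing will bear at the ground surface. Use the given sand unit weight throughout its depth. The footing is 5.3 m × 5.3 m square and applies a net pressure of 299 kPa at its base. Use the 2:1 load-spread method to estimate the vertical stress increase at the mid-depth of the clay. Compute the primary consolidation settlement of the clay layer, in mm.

S_c ≈ 24.4 mm

Mid-depth of clay below the ground surface: z = 2.7 + 3.4/2 = 4.4 m.
Total vertical stress at mid-clay: σ_v = 18.3×2.7 + 18.1×1.7 = 80.18 kPa.
Pore pressure: u = 9.81×(4.4 − 0) = 43.164 kPa.
Initial effective stress: σ'_0 = σ_v − u = 80.18 − 43.164 = 37.016 kPa.
Stress increase at mid-clay by the 2:1 spreading method:
Δσ = qBL/((B+z)(L+z)) = 299×5.3×5.3/((5.3+4.4)(5.3+4.4)) = 89.265 kPa
Final effective stress: σ'_f = 37.016 + 89.265 = 126.28 kPa.
σ'_f = 126.28 ≤ σ'_p = 153 kPa, so the clay remains overconsolidated and only the recompression index applies:
S_c = C_r·H/(1+e₀)·log₁₀(σ'_f/σ'_0) = 0.029×3.4/2.15×log₁₀(126.28/37.016)
    = 0.045861 × 0.53295 = 0.02444 m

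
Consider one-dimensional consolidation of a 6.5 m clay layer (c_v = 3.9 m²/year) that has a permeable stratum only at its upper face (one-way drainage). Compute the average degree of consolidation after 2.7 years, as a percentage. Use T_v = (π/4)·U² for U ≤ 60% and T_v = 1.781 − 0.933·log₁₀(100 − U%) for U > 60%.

Drainage path length: H_d = H = 6.5 m (single drainage).
T_v = c_v·t/H_d² = 3.9×2.7/6.5² = 0.24923.
T_v = 0.24923 corresponds to the U ≤ 60% branch:
U = √(4T_v/π) = 0.5633

U ≈ 56.3 %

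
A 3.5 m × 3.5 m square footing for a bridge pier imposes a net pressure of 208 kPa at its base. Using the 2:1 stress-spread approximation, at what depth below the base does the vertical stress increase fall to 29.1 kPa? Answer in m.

2:1 spreading — at depth z the loaded area has grown by z in each plan dimension:
qB²/(B+z)² = Δσ_z ⇒ z = B(√(q/Δσ_z) − 1) = 3.5×(√(208/29.1) − 1) = 5.857 m

z ≈ 5.86 m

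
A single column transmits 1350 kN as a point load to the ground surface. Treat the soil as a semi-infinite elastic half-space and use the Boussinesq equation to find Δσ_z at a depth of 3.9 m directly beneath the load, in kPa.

Δσ_z ≈ 42.4 kPa

Boussinesq vertical stress below a point load on an elastic half-space:
Δσ_z = 3P/(2πz²) · [1 + (r/z)²]^(−5/2)
r/z = 0/3.9 = 0; [1+(r/z)²]^(−5/2) = 1.
Δσ_z = 3×1350/(2π×3.9²) × 1 = 42.379 × 1 = 42.38 kPa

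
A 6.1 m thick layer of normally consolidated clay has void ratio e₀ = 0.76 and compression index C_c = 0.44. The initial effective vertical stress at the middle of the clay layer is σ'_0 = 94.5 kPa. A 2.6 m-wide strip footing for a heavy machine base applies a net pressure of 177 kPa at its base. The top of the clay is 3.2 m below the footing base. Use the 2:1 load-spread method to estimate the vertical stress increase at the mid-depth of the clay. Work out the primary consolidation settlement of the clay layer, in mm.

S_c ≈ 290 mm

Mid-depth of clay below the footing base: z = 3.2 + 6.1/2 = 6.25 m.
Stress increase at mid-clay by the 2:1 spreading method:
Δσ = qB/(B+z) = 177×2.6/(2.6+6.25) = 52 kPa
Final effective stress: σ'_f = σ'_0 + Δσ = 94.5 + 52 = 146.5 kPa.
Normally consolidated clay, so the full stress increment lies on the virgin compression line:
S_c = C_c·H/(1+e₀)·log₁₀(σ'_f/σ'_0) = 0.44×6.1/(1+0.76)×log₁₀(146.5/94.5)
    = 1.525 × 0.19041 = 0.2904 m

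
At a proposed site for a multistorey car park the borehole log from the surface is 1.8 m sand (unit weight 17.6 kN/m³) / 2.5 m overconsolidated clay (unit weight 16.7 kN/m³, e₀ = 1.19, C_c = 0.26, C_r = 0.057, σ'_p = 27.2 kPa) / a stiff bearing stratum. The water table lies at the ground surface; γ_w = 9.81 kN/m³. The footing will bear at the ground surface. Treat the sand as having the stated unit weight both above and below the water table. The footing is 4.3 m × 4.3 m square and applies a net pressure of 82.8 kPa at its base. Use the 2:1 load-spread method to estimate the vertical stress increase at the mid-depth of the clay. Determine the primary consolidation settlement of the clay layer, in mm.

S_c ≈ 86.2 mm

Mid-depth of clay below the ground surface: z = 1.8 + 2.5/2 = 3.05 m.
Total vertical stress at mid-clay: σ_v = 17.6×1.8 + 16.7×1.25 = 52.555 kPa.
Pore pressure: u = 9.81×(3.05 − 0) = 29.921 kPa.
Initial effective stress: σ'_0 = σ_v − u = 52.555 − 29.921 = 22.634 kPa.
Stress increase at mid-clay by the 2:1 spreading method:
Δσ = qBL/((B+z)(L+z)) = 82.8×4.3×4.3/((4.3+3.05)(4.3+3.05)) = 28.34 kPa
Final effective stress: σ'_f = 22.634 + 28.34 = 50.974 kPa.
σ'_f = 50.974 > σ'_p = 27.2 kPa, so the stress path crosses the preconsolidation pressure — recompression up to σ'_p, then virgin compression beyond:
S_c = H/(1+e₀)·[C_r·log₁₀(σ'_p/σ'_0) + C_c·log₁₀(σ'_f/σ'_p)]
    = 2.5/2.19 × [0.057×log₁₀(27.2/22.634) + 0.26×log₁₀(50.974/27.2)]
    = 1.1416 × [0.004549 + 0.070923] = 0.08616 m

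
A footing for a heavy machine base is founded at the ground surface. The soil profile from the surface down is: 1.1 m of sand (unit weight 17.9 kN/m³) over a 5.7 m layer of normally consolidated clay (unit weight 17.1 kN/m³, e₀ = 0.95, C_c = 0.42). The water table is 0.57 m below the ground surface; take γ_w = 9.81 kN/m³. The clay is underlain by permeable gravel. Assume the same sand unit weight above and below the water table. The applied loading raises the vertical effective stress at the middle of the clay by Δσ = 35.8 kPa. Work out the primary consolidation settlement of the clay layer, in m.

S_c ≈ 0.374 m

Mid-depth of clay below the ground surface: z = 1.1 + 5.7/2 = 3.95 m.
Total vertical stress at mid-clay: σ_v = 17.9×1.1 + 17.1×2.85 = 68.425 kPa.
Pore pressure: u = 9.81×(3.95 − 0.57) = 33.158 kPa.
Initial effective stress: σ'_0 = σ_v − u = 68.425 − 33.158 = 35.267 kPa.
Final effective stress: σ'_f = σ'_0 + Δσ = 35.267 + 35.8 = 71.067 kPa.
Normally consolidated clay, so the full stress increment lies on the virgin compression line:
S_c = C_c·H/(1+e₀)·log₁₀(σ'_f/σ'_0) = 0.42×5.7/(1+0.95)×log₁₀(71.067/35.267)
    = 1.2277 × 0.3043 = 0.3736 m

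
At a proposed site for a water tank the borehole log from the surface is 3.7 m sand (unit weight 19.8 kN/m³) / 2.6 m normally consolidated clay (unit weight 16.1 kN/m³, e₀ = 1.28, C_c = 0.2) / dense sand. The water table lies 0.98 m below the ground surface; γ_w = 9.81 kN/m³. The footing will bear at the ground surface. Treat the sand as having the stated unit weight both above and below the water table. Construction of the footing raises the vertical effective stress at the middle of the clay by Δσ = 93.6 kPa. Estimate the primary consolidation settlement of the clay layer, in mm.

S_c ≈ 98.7 mm

Mid-depth of clay below the ground surface: z = 3.7 + 2.6/2 = 5 m.
Total vertical stress at mid-clay: σ_v = 19.8×3.7 + 16.1×1.3 = 94.19 kPa.
Pore pressure: u = 9.81×(5 − 0.98) = 39.436 kPa.
Initial effective stress: σ'_0 = σ_v − u = 94.19 − 39.436 = 54.754 kPa.
Final effective stress: σ'_f = σ'_0 + Δσ = 54.754 + 93.6 = 148.35 kPa.
Normally consolidated clay, so the full stress increment lies on the virgin compression line:
S_c = C_c·H/(1+e₀)·log₁₀(σ'_f/σ'_0) = 0.2×2.6/(1+1.28)×log₁₀(148.35/54.754)
    = 0.22807 × 0.43287 = 0.09872 m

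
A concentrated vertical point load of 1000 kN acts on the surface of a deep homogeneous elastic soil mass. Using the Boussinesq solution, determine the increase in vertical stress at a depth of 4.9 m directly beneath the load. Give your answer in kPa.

Δσ_z ≈ 19.9 kPa

Boussinesq vertical stress below a point load on an elastic half-space:
Δσ_z = 3P/(2πz²) · [1 + (r/z)²]^(−5/2)
r/z = 0/4.9 = 0; [1+(r/z)²]^(−5/2) = 1.
Δσ_z = 3×1000/(2π×4.9²) × 1 = 19.886 × 1 = 19.89 kPa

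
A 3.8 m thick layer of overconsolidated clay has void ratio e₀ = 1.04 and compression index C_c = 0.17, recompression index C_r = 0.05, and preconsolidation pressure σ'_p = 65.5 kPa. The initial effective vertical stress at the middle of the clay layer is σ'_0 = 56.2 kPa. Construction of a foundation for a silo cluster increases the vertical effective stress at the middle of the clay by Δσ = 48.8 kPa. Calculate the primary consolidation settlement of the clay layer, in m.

Final effective stress: σ'_f = 56.2 + 48.8 = 105 kPa.
σ'_f = 105 > σ'_p = 65.5 kPa, so the stress path crosses the preconsolidation pressure — recompression up to σ'_p, then virgin compression beyond:
S_c = H/(1+e₀)·[C_r·log₁₀(σ'_p/σ'_0) + C_c·log₁₀(σ'_f/σ'_p)]
    = 3.8/2.04 × [0.05×log₁₀(65.5/56.2) + 0.17×log₁₀(105/65.5)]
    = 1.8627 × [0.0033252 + 0.034841] = 0.07109 m

S_c ≈ 0.0711 m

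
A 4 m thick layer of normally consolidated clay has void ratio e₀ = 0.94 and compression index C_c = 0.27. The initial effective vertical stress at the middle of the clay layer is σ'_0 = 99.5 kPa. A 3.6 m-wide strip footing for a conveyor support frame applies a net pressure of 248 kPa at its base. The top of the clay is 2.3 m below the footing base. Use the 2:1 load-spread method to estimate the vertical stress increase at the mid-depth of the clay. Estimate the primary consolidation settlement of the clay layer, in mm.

Mid-depth of clay below the footing base: z = 2.3 + 4/2 = 4.3 m.
Stress increase at mid-clay by the 2:1 spreading method:
Δσ = qB/(B+z) = 248×3.6/(3.6+4.3) = 113.01 kPa
Final effective stress: σ'_f = σ'_0 + Δσ = 99.5 + 113.01 = 212.51 kPa.
Normally consolidated clay, so the full stress increment lies on the virgin compression line:
S_c = C_c·H/(1+e₀)·log₁₀(σ'_f/σ'_0) = 0.27×4/(1+0.94)×log₁₀(212.51/99.5)
    = 0.5567 × 0.32956 = 0.1835 m

S_c ≈ 183 mm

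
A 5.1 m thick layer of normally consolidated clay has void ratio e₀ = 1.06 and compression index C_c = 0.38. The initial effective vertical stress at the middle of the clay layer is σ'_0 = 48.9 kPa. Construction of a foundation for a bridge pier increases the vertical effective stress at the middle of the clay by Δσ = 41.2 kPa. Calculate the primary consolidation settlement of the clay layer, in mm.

Final effective stress: σ'_f = σ'_0 + Δσ = 48.9 + 41.2 = 90.1 kPa.
Normally consolidated clay, so the full stress increment lies on the virgin compression line:
S_c = C_c·H/(1+e₀)·log₁₀(σ'_f/σ'_0) = 0.38×5.1/(1+1.06)×log₁₀(90.1/48.9)
    = 0.94078 × 0.26542 = 0.2497 m

S_c ≈ 250 mm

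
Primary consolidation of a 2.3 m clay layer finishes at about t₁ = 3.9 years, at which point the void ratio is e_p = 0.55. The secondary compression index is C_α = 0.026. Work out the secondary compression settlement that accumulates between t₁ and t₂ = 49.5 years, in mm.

Secondary compression: S_s = C_α·H/(1+e_p)·log₁₀(t₂/t₁)
S_s = 0.026×2.3/(1+0.55)×log₁₀(49.5/3.9)
    = 0.03858 × 1.104 = 0.04258 m

S_s ≈ 42.6 mm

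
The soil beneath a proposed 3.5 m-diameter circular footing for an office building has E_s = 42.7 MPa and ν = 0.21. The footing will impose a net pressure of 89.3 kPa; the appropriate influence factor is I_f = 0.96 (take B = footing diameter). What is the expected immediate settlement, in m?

S_e ≈ 0.00672 m

Immediate (elastic) settlement: S_e = q·B·(1−ν²)/E_s · I_f.
E_s = 42.7 MPa = 42700 kPa.
S_e = 89.3 × 3.5 × (1 − 0.21²) / 42700 × 0.96
    = 89.3 × 3.5 × 0.9559 / 42700 × 0.96
    = 0.006717 m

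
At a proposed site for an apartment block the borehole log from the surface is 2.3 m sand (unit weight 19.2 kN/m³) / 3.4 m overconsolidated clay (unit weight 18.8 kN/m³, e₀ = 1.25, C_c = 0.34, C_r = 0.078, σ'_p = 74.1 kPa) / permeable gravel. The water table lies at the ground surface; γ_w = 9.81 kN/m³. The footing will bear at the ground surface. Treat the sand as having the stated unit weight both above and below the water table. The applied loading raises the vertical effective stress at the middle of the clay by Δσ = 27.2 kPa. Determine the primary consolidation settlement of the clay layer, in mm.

Mid-depth of clay below the ground surface: z = 2.3 + 3.4/2 = 4 m.
Total vertical stress at mid-clay: σ_v = 19.2×2.3 + 18.8×1.7 = 76.12 kPa.
Pore pressure: u = 9.81×(4 − 0) = 39.24 kPa.
Initial effective stress: σ'_0 = σ_v − u = 76.12 − 39.24 = 36.88 kPa.
Final effective stress: σ'_f = 36.88 + 27.2 = 64.08 kPa.
σ'_f = 64.08 ≤ σ'_p = 74.1 kPa, so the clay remains overconsolidated and only the recompression index applies:
S_c = C_r·H/(1+e₀)·log₁₀(σ'_f/σ'_0) = 0.078×3.4/2.25×log₁₀(64.08/36.88)
    = 0.11787 × 0.23993 = 0.02828 m

S_c ≈ 28.3 mm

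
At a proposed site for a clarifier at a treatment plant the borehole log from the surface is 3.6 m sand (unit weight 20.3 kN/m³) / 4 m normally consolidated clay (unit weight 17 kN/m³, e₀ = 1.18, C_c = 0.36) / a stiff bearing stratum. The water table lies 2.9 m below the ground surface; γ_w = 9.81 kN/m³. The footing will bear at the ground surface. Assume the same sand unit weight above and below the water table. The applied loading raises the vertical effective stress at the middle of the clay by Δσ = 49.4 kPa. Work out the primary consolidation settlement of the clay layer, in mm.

S_c ≈ 137 mm

Mid-depth of clay below the ground surface: z = 3.6 + 4/2 = 5.6 m.
Total vertical stress at mid-clay: σ_v = 20.3×3.6 + 17×2 = 107.08 kPa.
Pore pressure: u = 9.81×(5.6 − 2.9) = 26.487 kPa.
Initial effective stress: σ'_0 = σ_v − u = 107.08 − 26.487 = 80.593 kPa.
Final effective stress: σ'_f = σ'_0 + Δσ = 80.593 + 49.4 = 129.99 kPa.
Normally consolidated clay, so the full stress increment lies on the virgin compression line:
S_c = C_c·H/(1+e₀)·log₁₀(σ'_f/σ'_0) = 0.36×4/(1+1.18)×log₁₀(129.99/80.593)
    = 0.66055 × 0.20761 = 0.1371 m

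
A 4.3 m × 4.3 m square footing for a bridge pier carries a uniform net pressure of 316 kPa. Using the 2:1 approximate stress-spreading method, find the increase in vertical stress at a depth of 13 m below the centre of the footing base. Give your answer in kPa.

Δσ_z ≈ 19.5 kPa

By the 2:1 method the load spreads at 1 horizontal : 2 vertical, so at depth z the loaded area has grown by z in each plan dimension:
Δσ = qBL/((B+z)(L+z)) = 316×4.3×4.3/((4.3+13)(4.3+13)) = 19.522 kPa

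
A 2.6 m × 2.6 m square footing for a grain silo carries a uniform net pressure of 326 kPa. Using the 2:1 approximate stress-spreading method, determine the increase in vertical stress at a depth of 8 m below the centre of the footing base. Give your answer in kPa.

By the 2:1 method the load spreads at 1 horizontal : 2 vertical, so at depth z the loaded area has grown by z in each plan dimension:
Δσ = qBL/((B+z)(L+z)) = 326×2.6×2.6/((2.6+8)(2.6+8)) = 19.613 kPa

Δσ_z ≈ 19.6 kPa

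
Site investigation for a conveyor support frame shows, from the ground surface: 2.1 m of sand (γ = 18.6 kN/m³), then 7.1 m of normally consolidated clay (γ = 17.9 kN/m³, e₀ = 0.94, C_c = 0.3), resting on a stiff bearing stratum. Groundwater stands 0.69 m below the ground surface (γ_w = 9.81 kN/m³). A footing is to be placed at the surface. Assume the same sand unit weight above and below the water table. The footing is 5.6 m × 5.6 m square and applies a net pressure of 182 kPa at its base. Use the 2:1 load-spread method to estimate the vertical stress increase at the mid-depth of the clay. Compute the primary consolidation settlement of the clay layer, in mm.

Mid-depth of clay below the ground surface: z = 2.1 + 7.1/2 = 5.65 m.
Total vertical stress at mid-clay: σ_v = 18.6×2.1 + 17.9×3.55 = 102.6 kPa.
Pore pressure: u = 9.81×(5.65 − 0.69) = 48.658 kPa.
Initial effective stress: σ'_0 = σ_v − u = 102.6 − 48.658 = 53.942 kPa.
Stress increase at mid-clay by the 2:1 spreading method:
Δσ = qBL/((B+z)(L+z)) = 182×5.6×5.6/((5.6+5.65)(5.6+5.65)) = 45.096 kPa
Final effective stress: σ'_f = σ'_0 + Δσ = 53.942 + 45.096 = 99.038 kPa.
Normally consolidated clay, so the full stress increment lies on the virgin compression line:
S_c = C_c·H/(1+e₀)·log₁₀(σ'_f/σ'_0) = 0.3×7.1/(1+0.94)×log₁₀(99.038/53.942)
    = 1.0979 × 0.26387 = 0.2897 m

S_c ≈ 290 mm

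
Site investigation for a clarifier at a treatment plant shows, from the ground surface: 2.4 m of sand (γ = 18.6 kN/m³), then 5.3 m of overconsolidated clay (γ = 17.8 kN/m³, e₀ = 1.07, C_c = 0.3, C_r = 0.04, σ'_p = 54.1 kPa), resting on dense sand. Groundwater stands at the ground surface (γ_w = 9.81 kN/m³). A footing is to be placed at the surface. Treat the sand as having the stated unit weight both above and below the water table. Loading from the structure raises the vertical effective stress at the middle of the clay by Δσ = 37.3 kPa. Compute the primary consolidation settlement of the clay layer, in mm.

S_c ≈ 140 mm

Mid-depth of clay below the ground surface: z = 2.4 + 5.3/2 = 5.05 m.
Total vertical stress at mid-clay: σ_v = 18.6×2.4 + 17.8×2.65 = 91.81 kPa.
Pore pressure: u = 9.81×(5.05 − 0) = 49.541 kPa.
Initial effective stress: σ'_0 = σ_v − u = 91.81 − 49.541 = 42.269 kPa.
Final effective stress: σ'_f = 42.269 + 37.3 = 79.569 kPa.
σ'_f = 79.569 > σ'_p = 54.1 kPa, so the stress path crosses the preconsolidation pressure — recompression up to σ'_p, then virgin compression beyond:
S_c = H/(1+e₀)·[C_r·log₁₀(σ'_p/σ'_0) + C_c·log₁₀(σ'_f/σ'_p)]
    = 5.3/2.07 × [0.04×log₁₀(54.1/42.269) + 0.3×log₁₀(79.569/54.1)]
    = 2.5604 × [0.004287 + 0.050264] = 0.1397 m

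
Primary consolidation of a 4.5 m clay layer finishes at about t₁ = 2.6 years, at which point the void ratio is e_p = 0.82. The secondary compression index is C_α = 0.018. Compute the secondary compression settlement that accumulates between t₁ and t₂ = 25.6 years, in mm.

Secondary compression: S_s = C_α·H/(1+e_p)·log₁₀(t₂/t₁)
S_s = 0.018×4.5/(1+0.82)×log₁₀(25.6/2.6)
    = 0.04451 × 0.9933 = 0.04421 m

S_s ≈ 44.2 mm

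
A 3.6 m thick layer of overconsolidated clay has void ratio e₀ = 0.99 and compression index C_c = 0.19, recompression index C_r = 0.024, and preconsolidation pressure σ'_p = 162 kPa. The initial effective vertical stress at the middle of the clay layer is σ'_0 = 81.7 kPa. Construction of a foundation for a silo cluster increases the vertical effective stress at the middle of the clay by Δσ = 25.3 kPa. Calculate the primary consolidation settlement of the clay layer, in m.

Final effective stress: σ'_f = 81.7 + 25.3 = 107 kPa.
σ'_f = 107 ≤ σ'_p = 162 kPa, so the clay remains overconsolidated and only the recompression index applies:
S_c = C_r·H/(1+e₀)·log₁₀(σ'_f/σ'_0) = 0.024×3.6/1.99×log₁₀(107/81.7)
    = 0.043416 × 0.11716 = 0.005087 m

S_c ≈ 0.00509 m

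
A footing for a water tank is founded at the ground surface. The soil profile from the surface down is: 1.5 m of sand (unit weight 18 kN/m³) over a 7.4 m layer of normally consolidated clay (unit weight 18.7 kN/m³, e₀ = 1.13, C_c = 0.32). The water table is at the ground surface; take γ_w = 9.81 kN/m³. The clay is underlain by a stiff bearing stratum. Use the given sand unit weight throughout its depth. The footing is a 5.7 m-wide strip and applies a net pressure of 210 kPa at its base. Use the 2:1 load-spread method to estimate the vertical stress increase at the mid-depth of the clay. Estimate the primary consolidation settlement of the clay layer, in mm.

S_c ≈ 595 mm

Mid-depth of clay below the ground surface: z = 1.5 + 7.4/2 = 5.2 m.
Total vertical stress at mid-clay: σ_v = 18×1.5 + 18.7×3.7 = 96.19 kPa.
Pore pressure: u = 9.81×(5.2 − 0) = 51.012 kPa.
Initial effective stress: σ'_0 = σ_v − u = 96.19 − 51.012 = 45.178 kPa.
Stress increase at mid-clay by the 2:1 spreading method:
Δσ = qB/(B+z) = 210×5.7/(5.7+5.2) = 109.82 kPa
Final effective stress: σ'_f = σ'_0 + Δσ = 45.178 + 109.82 = 155 kPa.
Normally consolidated clay, so the full stress increment lies on the virgin compression line:
S_c = C_c·H/(1+e₀)·log₁₀(σ'_f/σ'_0) = 0.32×7.4/(1+1.13)×log₁₀(155/45.178)
    = 1.1117 × 0.5354 = 0.5952 m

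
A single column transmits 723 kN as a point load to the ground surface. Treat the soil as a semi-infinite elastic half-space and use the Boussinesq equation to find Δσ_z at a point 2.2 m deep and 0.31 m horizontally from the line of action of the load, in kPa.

Δσ_z ≈ 67.9 kPa

Boussinesq vertical stress below a point load on an elastic half-space:
Δσ_z = 3P/(2πz²) · [1 + (r/z)²]^(−5/2)
r/z = 0.31/2.2 = 0.14091; [1+(r/z)²]^(−5/2) = 0.95204.
Δσ_z = 3×723/(2π×2.2²) × 0.95204 = 71.324 × 0.95204 = 67.9 kPa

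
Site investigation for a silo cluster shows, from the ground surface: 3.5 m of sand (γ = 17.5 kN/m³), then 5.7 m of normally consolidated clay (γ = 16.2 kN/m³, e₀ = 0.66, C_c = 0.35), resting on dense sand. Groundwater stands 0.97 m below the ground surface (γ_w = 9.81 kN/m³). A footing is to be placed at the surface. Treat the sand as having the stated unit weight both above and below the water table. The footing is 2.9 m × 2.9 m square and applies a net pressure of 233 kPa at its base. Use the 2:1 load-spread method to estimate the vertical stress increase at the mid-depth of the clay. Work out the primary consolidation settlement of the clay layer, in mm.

Mid-depth of clay below the ground surface: z = 3.5 + 5.7/2 = 6.35 m.
Total vertical stress at mid-clay: σ_v = 17.5×3.5 + 16.2×2.85 = 107.42 kPa.
Pore pressure: u = 9.81×(6.35 − 0.97) = 52.778 kPa.
Initial effective stress: σ'_0 = σ_v − u = 107.42 − 52.778 = 54.642 kPa.
Stress increase at mid-clay by the 2:1 spreading method:
Δσ = qBL/((B+z)(L+z)) = 233×2.9×2.9/((2.9+6.35)(2.9+6.35)) = 22.902 kPa
Final effective stress: σ'_f = σ'_0 + Δσ = 54.642 + 22.902 = 77.544 kPa.
Normally consolidated clay, so the full stress increment lies on the virgin compression line:
S_c = C_c·H/(1+e₀)·log₁₀(σ'_f/σ'_0) = 0.35×5.7/(1+0.66)×log₁₀(77.544/54.642)
    = 1.2018 × 0.15202 = 0.1827 m

S_c ≈ 183 mm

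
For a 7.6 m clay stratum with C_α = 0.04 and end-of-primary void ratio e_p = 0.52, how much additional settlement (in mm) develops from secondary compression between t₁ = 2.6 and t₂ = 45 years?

S_s ≈ 248 mm

Secondary compression: S_s = C_α·H/(1+e_p)·log₁₀(t₂/t₁)
S_s = 0.04×7.6/(1+0.52)×log₁₀(45/2.6)
    = 0.2 × 1.238 = 0.2476 m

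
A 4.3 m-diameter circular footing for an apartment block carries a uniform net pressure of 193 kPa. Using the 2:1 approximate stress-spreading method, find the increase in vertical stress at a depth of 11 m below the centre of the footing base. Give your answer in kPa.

Δσ_z ≈ 15.2 kPa

By the 2:1 method the load spreads at 1 horizontal : 2 vertical, so at depth z the loaded area has grown by z in each plan dimension:
Δσ ≈ qD²/(D+z)² = 193×4.3²/(4.3+11)² = 15.244 kPa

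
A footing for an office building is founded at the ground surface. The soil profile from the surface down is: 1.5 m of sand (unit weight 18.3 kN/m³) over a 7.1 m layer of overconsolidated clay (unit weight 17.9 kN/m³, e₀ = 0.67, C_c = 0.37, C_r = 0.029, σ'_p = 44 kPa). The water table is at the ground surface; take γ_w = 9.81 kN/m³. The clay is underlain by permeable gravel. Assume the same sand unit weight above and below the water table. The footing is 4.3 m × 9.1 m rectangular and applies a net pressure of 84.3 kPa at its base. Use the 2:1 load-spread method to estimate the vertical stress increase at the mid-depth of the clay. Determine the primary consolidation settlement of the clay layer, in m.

S_c ≈ 0.284 m

Mid-depth of clay below the ground surface: z = 1.5 + 7.1/2 = 5.05 m.
Total vertical stress at mid-clay: σ_v = 18.3×1.5 + 17.9×3.55 = 90.995 kPa.
Pore pressure: u = 9.81×(5.05 − 0) = 49.541 kPa.
Initial effective stress: σ'_0 = σ_v − u = 90.995 − 49.541 = 41.454 kPa.
Stress increase at mid-clay by the 2:1 spreading method:
Δσ = qBL/((B+z)(L+z)) = 84.3×4.3×9.1/((4.3+5.05)(9.1+5.05)) = 24.933 kPa
Final effective stress: σ'_f = 41.454 + 24.933 = 66.387 kPa.
σ'_f = 66.387 > σ'_p = 44 kPa, so the stress path crosses the preconsolidation pressure — recompression up to σ'_p, then virgin compression beyond:
S_c = H/(1+e₀)·[C_r·log₁₀(σ'_p/σ'_0) + C_c·log₁₀(σ'_f/σ'_p)]
    = 7.1/1.67 × [0.029×log₁₀(44/41.454) + 0.37×log₁₀(66.387/44)]
    = 4.2515 × [0.0007507 + 0.066093] = 0.2842 m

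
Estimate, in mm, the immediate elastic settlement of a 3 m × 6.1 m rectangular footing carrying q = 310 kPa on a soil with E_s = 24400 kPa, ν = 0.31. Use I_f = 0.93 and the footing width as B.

Immediate (elastic) settlement: S_e = q·B·(1−ν²)/E_s · I_f.
S_e = 310 × 3 × (1 − 0.31²) / 24400 × 0.93
    = 310 × 3 × 0.9039 / 24400 × 0.93
    = 0.03204 m = 32.04 mm

S_e ≈ 32 mm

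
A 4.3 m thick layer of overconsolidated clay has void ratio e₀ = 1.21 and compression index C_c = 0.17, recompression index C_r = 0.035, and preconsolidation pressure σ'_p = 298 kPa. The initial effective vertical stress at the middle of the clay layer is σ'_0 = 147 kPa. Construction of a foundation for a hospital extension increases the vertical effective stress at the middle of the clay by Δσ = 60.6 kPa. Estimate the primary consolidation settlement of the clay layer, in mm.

Final effective stress: σ'_f = 147 + 60.6 = 207.6 kPa.
σ'_f = 207.6 ≤ σ'_p = 298 kPa, so the clay remains overconsolidated and only the recompression index applies:
S_c = C_r·H/(1+e₀)·log₁₀(σ'_f/σ'_0) = 0.035×4.3/2.21×log₁₀(207.6/147)
    = 0.0681 × 0.14991 = 0.01021 m

S_c ≈ 10.2 mm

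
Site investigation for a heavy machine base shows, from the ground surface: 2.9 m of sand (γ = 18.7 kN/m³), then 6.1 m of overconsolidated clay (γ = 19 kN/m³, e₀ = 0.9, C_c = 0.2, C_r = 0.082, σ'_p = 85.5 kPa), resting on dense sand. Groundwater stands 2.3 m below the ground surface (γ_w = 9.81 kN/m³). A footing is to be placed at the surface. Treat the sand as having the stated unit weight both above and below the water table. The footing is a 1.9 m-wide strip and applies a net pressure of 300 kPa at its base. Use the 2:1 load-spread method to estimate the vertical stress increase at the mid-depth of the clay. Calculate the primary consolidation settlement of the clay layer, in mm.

Mid-depth of clay below the ground surface: z = 2.9 + 6.1/2 = 5.95 m.
Total vertical stress at mid-clay: σ_v = 18.7×2.9 + 19×3.05 = 112.18 kPa.
Pore pressure: u = 9.81×(5.95 − 2.3) = 35.806 kPa.
Initial effective stress: σ'_0 = σ_v − u = 112.18 − 35.806 = 76.374 kPa.
Stress increase at mid-clay by the 2:1 spreading method:
Δσ = qB/(B+z) = 300×1.9/(1.9+5.95) = 72.611 kPa
Final effective stress: σ'_f = 76.374 + 72.611 = 148.99 kPa.
σ'_f = 148.99 > σ'_p = 85.5 kPa, so the stress path crosses the preconsolidation pressure — recompression up to σ'_p, then virgin compression beyond:
S_c = H/(1+e₀)·[C_r·log₁₀(σ'_p/σ'_0) + C_c·log₁₀(σ'_f/σ'_p)]
    = 6.1/1.9 × [0.082×log₁₀(85.5/76.374) + 0.2×log₁₀(148.99/85.5)]
    = 3.2105 × [0.0040197 + 0.048238] = 0.1678 m

S_c ≈ 168 mm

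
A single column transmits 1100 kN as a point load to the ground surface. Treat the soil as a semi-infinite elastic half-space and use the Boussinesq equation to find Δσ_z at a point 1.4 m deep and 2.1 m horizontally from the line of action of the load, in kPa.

Boussinesq vertical stress below a point load on an elastic half-space:
Δσ_z = 3P/(2πz²) · [1 + (r/z)²]^(−5/2)
r/z = 2.1/1.4 = 1.5; [1+(r/z)²]^(−5/2) = 0.052516.
Δσ_z = 3×1100/(2π×1.4²) × 0.052516 = 267.96 × 0.052516 = 14.07 kPa

Δσ_z ≈ 14.1 kPa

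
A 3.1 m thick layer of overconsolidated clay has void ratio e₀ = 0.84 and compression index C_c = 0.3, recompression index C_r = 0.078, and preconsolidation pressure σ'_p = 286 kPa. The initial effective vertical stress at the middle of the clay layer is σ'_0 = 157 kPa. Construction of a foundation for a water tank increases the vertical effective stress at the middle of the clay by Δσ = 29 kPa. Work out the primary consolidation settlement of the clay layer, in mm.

Final effective stress: σ'_f = 157 + 29 = 186 kPa.
σ'_f = 186 ≤ σ'_p = 286 kPa, so the clay remains overconsolidated and only the recompression index applies:
S_c = C_r·H/(1+e₀)·log₁₀(σ'_f/σ'_0) = 0.078×3.1/1.84×log₁₀(186/157)
    = 0.13141 × 0.073613 = 0.009674 m

S_c ≈ 9.67 mm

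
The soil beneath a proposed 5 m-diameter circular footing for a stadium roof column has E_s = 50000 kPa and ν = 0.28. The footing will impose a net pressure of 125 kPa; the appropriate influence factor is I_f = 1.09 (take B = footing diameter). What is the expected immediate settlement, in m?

Immediate (elastic) settlement: S_e = q·B·(1−ν²)/E_s · I_f.
S_e = 125 × 5 × (1 − 0.28²) / 50000 × 1.09
    = 125 × 5 × 0.9216 / 50000 × 1.09
    = 0.01256 m

S_e ≈ 0.0126 m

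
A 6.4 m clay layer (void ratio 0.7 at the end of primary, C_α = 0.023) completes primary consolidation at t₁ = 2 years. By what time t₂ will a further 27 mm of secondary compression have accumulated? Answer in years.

t₂ ≈ 4.1 years

S_s = C_α·H/(1+e_p)·log₁₀(t₂/t₁) ⇒ log₁₀(t₂/t₁) = S_s·(1+e_p)/(C_α·H).
log₁₀(t₂/t₁) = 0.027 × (1+0.7) / (0.023×6.4) = 0.3118
t₂ = t₁ × 10^0.3118 = 2 × 2.05 = 4.101 years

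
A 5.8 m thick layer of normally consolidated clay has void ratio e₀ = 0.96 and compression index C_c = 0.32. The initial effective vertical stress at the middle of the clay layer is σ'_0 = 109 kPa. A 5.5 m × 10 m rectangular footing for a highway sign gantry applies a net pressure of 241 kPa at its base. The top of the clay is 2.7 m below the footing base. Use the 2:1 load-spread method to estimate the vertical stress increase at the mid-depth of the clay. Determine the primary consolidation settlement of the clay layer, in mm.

S_c ≈ 219 mm

Mid-depth of clay below the footing base: z = 2.7 + 5.8/2 = 5.6 m.
Stress increase at mid-clay by the 2:1 spreading method:
Δσ = qBL/((B+z)(L+z)) = 241×5.5×10/((5.5+5.6)(10+5.6)) = 76.548 kPa
Final effective stress: σ'_f = σ'_0 + Δσ = 109 + 76.548 = 185.55 kPa.
Normally consolidated clay, so the full stress increment lies on the virgin compression line:
S_c = C_c·H/(1+e₀)·log₁₀(σ'_f/σ'_0) = 0.32×5.8/(1+0.96)×log₁₀(185.55/109)
    = 0.94694 × 0.23103 = 0.2188 m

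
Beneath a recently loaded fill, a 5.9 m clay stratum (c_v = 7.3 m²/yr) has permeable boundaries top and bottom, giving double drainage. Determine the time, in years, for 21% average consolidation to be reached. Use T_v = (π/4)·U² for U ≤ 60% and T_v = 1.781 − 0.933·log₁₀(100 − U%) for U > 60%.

Drainage path length: H_d = H/2 = 2.95 m (double drainage).
U ≤ 60%: T_v = (π/4)·U² = (π/4)×0.21² = 0.034636.
t = T_v·H_d²/c_v = 0.034636×2.95²/7.3 = 0.04129 years.

t ≈ 0.0413 years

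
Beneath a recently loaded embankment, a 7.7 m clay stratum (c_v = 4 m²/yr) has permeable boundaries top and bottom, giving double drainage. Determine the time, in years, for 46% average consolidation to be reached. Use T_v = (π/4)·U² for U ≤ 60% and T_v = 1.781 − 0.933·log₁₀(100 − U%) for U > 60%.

t ≈ 0.616 years

Drainage path length: H_d = H/2 = 3.85 m (double drainage).
U ≤ 60%: T_v = (π/4)·U² = (π/4)×0.46² = 0.16619.
t = T_v·H_d²/c_v = 0.16619×3.85²/4 = 0.6158 years.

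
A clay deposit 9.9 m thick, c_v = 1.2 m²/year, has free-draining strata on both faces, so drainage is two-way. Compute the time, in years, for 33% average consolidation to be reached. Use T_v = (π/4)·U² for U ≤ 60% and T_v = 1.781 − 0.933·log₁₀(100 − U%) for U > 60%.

Drainage path length: H_d = H/2 = 4.95 m (double drainage).
U ≤ 60%: T_v = (π/4)·U² = (π/4)×0.33² = 0.08553.
t = T_v·H_d²/c_v = 0.08553×4.95²/1.2 = 1.746 years.

t ≈ 1.75 years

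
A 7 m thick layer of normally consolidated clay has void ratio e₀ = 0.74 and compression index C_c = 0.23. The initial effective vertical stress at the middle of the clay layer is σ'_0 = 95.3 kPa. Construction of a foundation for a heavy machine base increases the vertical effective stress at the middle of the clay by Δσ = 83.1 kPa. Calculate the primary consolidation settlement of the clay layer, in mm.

Final effective stress: σ'_f = σ'_0 + Δσ = 95.3 + 83.1 = 178.4 kPa.
Normally consolidated clay, so the full stress increment lies on the virgin compression line:
S_c = C_c·H/(1+e₀)·log₁₀(σ'_f/σ'_0) = 0.23×7/(1+0.74)×log₁₀(178.4/95.3)
    = 0.92529 × 0.2723 = 0.252 m

S_c ≈ 252 mm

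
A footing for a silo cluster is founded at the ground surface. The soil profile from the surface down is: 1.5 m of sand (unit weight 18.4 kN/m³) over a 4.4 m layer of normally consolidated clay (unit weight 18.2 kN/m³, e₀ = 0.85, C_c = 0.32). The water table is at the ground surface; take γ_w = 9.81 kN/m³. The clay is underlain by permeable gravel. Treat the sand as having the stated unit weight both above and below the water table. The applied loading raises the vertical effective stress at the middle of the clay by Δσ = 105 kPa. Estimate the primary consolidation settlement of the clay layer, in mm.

Mid-depth of clay below the ground surface: z = 1.5 + 4.4/2 = 3.7 m.
Total vertical stress at mid-clay: σ_v = 18.4×1.5 + 18.2×2.2 = 67.64 kPa.
Pore pressure: u = 9.81×(3.7 − 0) = 36.297 kPa.
Initial effective stress: σ'_0 = σ_v − u = 67.64 − 36.297 = 31.343 kPa.
Final effective stress: σ'_f = σ'_0 + Δσ = 31.343 + 105 = 136.34 kPa.
Normally consolidated clay, so the full stress increment lies on the virgin compression line:
S_c = C_c·H/(1+e₀)·log₁₀(σ'_f/σ'_0) = 0.32×4.4/(1+0.85)×log₁₀(136.34/31.343)
    = 0.76108 × 0.63848 = 0.4859 m

S_c ≈ 486 mm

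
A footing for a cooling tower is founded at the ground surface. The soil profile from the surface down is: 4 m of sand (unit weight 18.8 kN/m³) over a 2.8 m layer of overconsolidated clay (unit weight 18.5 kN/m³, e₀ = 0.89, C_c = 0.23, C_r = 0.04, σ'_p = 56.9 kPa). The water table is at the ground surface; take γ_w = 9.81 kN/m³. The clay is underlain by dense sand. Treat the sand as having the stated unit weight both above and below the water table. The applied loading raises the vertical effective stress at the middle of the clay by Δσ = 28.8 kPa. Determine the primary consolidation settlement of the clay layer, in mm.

Mid-depth of clay below the ground surface: z = 4 + 2.8/2 = 5.4 m.
Total vertical stress at mid-clay: σ_v = 18.8×4 + 18.5×1.4 = 101.1 kPa.
Pore pressure: u = 9.81×(5.4 − 0) = 52.974 kPa.
Initial effective stress: σ'_0 = σ_v − u = 101.1 − 52.974 = 48.126 kPa.
Final effective stress: σ'_f = 48.126 + 28.8 = 76.926 kPa.
σ'_f = 76.926 > σ'_p = 56.9 kPa, so the stress path crosses the preconsolidation pressure — recompression up to σ'_p, then virgin compression beyond:
S_c = H/(1+e₀)·[C_r·log₁₀(σ'_p/σ'_0) + C_c·log₁₀(σ'_f/σ'_p)]
    = 2.8/1.89 × [0.04×log₁₀(56.9/48.126) + 0.23×log₁₀(76.926/56.9)]
    = 1.4815 × [0.0029093 + 0.030121] = 0.04893 m

S_c ≈ 48.9 mm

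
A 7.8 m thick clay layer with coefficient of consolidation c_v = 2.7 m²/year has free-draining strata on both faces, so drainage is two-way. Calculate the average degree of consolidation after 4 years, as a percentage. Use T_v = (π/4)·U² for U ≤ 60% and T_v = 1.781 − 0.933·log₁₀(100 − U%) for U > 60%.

Drainage path length: H_d = H/2 = 3.9 m (double drainage).
T_v = c_v·t/H_d² = 2.7×4/3.9² = 0.71006.
T_v = 0.71006 corresponds to the U > 60% branch:
U = 1 − 10^((1.781 − T_v)/0.933)/100 = 0.8594

U ≈ 85.9 %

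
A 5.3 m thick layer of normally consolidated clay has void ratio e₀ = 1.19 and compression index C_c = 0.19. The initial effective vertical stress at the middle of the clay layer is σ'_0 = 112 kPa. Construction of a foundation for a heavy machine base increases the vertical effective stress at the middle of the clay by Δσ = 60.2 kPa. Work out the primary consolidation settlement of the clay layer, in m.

S_c ≈ 0.0859 m

Final effective stress: σ'_f = σ'_0 + Δσ = 112 + 60.2 = 172.2 kPa.
Normally consolidated clay, so the full stress increment lies on the virgin compression line:
S_c = C_c·H/(1+e₀)·log₁₀(σ'_f/σ'_0) = 0.19×5.3/(1+1.19)×log₁₀(172.2/112)
    = 0.45982 × 0.18682 = 0.0859 m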